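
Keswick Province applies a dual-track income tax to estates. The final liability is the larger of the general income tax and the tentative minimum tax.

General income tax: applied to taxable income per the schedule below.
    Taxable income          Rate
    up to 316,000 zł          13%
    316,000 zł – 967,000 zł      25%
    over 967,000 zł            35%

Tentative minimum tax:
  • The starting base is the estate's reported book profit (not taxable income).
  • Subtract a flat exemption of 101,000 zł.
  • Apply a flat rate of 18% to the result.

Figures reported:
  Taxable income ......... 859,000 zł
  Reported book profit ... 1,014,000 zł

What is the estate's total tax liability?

176,830 zł

General income tax:
  316,000 zł × 13% = 41,080 zł
  543,000 zł × 25% = 135,750 zł
  → 176,830 zł

Tentative minimum tax:
  Base (reported book profit): 1,014,000 zł
  Less exemption 101,000 zł → base 913,000 zł
  913,000 zł × 18% = 164,340 zł

176,830 zł > 164,340 zł, so the general income tax governs.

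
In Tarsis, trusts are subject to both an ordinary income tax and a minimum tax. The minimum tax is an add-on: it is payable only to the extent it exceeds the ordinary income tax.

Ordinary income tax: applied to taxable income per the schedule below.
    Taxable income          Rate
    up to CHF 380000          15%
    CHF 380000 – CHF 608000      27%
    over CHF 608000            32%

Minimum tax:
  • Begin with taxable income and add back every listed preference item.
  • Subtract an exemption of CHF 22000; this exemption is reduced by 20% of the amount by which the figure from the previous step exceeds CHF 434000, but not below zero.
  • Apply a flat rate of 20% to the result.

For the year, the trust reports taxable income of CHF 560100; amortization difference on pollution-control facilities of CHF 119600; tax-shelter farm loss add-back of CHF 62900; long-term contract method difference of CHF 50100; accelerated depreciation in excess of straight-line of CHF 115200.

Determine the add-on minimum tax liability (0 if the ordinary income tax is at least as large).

Minimum tax:
  Adjusted income: CHF 560100 + CHF 119600 + CHF 62900 + CHF 50100 + CHF 115200 = CHF 907900
  Exemption: 20% × (CHF 907900 − CHF 434000) = CHF 94780 ≥ CHF 22000, so the exemption is fully phased out
  Base: CHF 907900 − CHF 0 = CHF 907900
  CHF 907900 × 20% = CHF 181580

Ordinary income tax:
  CHF 380000 × 15% = CHF 57000
  CHF 180100 × 27% = CHF 48627
  → CHF 105627

Excess of minimum tax over ordinary income tax: CHF 181580 − CHF 105627 = CHF 75953.

CHF 75953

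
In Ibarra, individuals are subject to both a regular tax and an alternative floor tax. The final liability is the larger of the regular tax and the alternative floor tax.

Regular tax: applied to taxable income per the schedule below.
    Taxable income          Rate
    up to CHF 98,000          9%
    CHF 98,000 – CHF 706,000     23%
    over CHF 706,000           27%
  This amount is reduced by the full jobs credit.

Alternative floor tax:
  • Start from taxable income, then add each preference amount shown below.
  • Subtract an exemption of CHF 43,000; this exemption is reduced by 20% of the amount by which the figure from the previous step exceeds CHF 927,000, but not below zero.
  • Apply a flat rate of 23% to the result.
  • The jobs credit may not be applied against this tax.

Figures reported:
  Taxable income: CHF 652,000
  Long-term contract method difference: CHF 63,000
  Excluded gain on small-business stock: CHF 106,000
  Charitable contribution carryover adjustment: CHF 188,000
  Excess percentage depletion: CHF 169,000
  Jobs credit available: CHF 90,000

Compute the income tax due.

CHF 270,940

Alternative floor tax:
  Adjusted income: CHF 652,000 + CHF 63,000 + CHF 106,000 + CHF 188,000 + CHF 169,000 = CHF 1,178,000
  Exemption: 20% × (CHF 1,178,000 − CHF 927,000) = CHF 50,200 ≥ CHF 43,000, so the exemption is fully phased out
  Base: CHF 1,178,000 − CHF 0 = CHF 1,178,000
  CHF 1,178,000 × 23% = CHF 270,940

Regular tax:
  CHF 98,000 × 9% = CHF 8,820
  CHF 554,000 × 23% = CHF 127,420
  → CHF 136,240
  Less jobs credit CHF 90,000 → CHF 46,240

CHF 270,940 > CHF 46,240, so the alternative floor tax is the binding amount.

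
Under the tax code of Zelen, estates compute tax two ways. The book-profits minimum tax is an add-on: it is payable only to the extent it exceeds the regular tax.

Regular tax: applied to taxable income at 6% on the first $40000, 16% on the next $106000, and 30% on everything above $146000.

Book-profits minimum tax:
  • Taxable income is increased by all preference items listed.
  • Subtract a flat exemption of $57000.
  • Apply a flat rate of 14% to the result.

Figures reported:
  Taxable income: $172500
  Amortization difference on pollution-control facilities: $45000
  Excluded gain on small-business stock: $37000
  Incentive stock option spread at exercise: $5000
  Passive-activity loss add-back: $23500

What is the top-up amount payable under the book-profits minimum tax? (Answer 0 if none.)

Book-profits minimum tax:
  Adjusted income: $172500 + $45000 + $37000 + $5000 + $23500 = $283000
  Less exemption $57000 → base $226000
  $226000 × 14% = $31640

Regular tax:
  $40000 × 6% = $2400
  $106000 × 16% = $16960
  $26500 × 30% = $7950
  → $27310

Excess of book-profits minimum tax over regular tax: $31640 − $27310 = $4330.

$4330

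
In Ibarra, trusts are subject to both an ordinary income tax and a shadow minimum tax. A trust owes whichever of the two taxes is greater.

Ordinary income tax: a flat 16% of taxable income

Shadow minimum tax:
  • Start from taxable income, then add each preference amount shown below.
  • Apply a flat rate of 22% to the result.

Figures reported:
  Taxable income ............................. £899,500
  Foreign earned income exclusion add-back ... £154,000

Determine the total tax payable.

Shadow minimum tax:
  Adjusted income: £899,500 + £154,000 = £1,053,500
  £1,053,500 × 22% = £231,770

Ordinary income tax:
  £899,500 × 16% = £143,920

£231,770 > £143,920, so the shadow minimum tax is the binding amount.

£231,770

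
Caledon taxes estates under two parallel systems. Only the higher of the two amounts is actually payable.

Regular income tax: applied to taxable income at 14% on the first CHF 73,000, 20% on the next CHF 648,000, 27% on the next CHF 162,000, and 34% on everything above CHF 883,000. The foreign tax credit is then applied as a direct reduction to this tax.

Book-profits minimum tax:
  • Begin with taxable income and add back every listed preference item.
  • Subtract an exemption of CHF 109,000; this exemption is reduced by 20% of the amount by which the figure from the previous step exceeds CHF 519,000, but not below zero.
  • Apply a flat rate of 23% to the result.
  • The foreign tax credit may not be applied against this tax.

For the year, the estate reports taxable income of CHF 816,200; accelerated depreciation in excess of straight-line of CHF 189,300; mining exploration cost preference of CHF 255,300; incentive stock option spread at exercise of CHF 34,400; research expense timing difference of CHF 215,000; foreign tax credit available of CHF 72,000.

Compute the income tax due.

Book-profits minimum tax:
  Adjusted income: CHF 816,200 + CHF 189,300 + CHF 255,300 + CHF 34,400 + CHF 215,000 = CHF 1,510,200
  Exemption: 20% × (CHF 1,510,200 − CHF 519,000) = CHF 198,240 ≥ CHF 109,000, so the exemption is fully phased out
  Base: CHF 1,510,200 − CHF 0 = CHF 1,510,200
  CHF 1,510,200 × 23% = CHF 347,346

Regular income tax:
  CHF 73,000 × 14% = CHF 10,220
  CHF 648,000 × 20% = CHF 129,600
  CHF 95,200 × 27% = CHF 25,704
  → CHF 165,524
  Less foreign tax credit CHF 72,000 → CHF 93,524

CHF 347,346 > CHF 93,524, so the book-profits minimum tax is the binding amount.

CHF 347,346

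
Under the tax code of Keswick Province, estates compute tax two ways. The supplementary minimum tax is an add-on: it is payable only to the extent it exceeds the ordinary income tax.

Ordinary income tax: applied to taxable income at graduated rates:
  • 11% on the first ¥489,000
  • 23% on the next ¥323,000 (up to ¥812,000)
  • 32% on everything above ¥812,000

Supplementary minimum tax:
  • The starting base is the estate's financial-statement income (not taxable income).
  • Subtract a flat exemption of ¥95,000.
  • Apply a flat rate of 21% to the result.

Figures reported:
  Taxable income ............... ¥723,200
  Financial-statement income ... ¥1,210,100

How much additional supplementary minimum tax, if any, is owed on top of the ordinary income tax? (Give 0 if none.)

¥126,515

Supplementary minimum tax:
  Base (financial-statement income): ¥1,210,100
  Less exemption ¥95,000 → base ¥1,115,100
  ¥1,115,100 × 21% = ¥234,171

Ordinary income tax:
  ¥489,000 × 11% = ¥53,790
  ¥234,200 × 23% = ¥53,866
  → ¥107,656

Excess of supplementary minimum tax over ordinary income tax: ¥234,171 − ¥107,656 = ¥126,515.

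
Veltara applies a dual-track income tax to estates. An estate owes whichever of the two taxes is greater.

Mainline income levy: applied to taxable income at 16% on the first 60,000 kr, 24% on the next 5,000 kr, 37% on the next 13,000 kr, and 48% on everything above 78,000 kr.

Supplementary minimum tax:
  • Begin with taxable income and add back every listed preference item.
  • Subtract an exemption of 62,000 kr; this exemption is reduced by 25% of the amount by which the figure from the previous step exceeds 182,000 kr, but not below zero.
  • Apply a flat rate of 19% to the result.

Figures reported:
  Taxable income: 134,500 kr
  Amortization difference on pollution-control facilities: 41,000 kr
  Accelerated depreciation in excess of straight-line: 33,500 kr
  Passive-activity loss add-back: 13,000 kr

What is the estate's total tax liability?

42,730 kr

Supplementary minimum tax:
  Adjusted income: 134,500 kr + 41,000 kr + 33,500 kr + 13,000 kr = 222,000 kr
  Exemption: 62,000 kr − 25% × (222,000 kr − 182,000 kr) = 62,000 kr − 10,000 kr = 52,000 kr
  Base: 222,000 kr − 52,000 kr = 170,000 kr
  170,000 kr × 19% = 32,300 kr

Mainline income levy:
  60,000 kr × 16% = 9,600 kr
  5,000 kr × 24% = 1,200 kr
  13,000 kr × 37% = 4,810 kr
  56,500 kr × 48% = 27,120 kr
  → 42,730 kr

42,730 kr > 32,300 kr, so the mainline income levy governs.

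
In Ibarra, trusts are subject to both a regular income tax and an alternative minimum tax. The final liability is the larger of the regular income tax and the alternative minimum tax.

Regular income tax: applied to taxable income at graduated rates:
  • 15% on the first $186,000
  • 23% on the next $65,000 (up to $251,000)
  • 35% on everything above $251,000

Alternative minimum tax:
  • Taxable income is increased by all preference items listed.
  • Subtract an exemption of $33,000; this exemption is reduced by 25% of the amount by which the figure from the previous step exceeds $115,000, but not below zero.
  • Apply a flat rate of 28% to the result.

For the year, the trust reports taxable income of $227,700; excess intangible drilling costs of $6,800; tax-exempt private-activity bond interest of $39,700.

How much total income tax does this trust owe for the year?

$76,776

Alternative minimum tax:
  Adjusted income: $227,700 + $6,800 + $39,700 = $274,200
  Exemption: 25% × ($274,200 − $115,000) = $39,800 ≥ $33,000, so the exemption is fully phased out
  Base: $274,200 − $0 = $274,200
  $274,200 × 28% = $76,776

Regular income tax:
  $186,000 × 15% = $27,900
  $41,700 × 23% = $9,591
  → $37,491

$76,776 > $37,491, so the alternative minimum tax is the binding amount.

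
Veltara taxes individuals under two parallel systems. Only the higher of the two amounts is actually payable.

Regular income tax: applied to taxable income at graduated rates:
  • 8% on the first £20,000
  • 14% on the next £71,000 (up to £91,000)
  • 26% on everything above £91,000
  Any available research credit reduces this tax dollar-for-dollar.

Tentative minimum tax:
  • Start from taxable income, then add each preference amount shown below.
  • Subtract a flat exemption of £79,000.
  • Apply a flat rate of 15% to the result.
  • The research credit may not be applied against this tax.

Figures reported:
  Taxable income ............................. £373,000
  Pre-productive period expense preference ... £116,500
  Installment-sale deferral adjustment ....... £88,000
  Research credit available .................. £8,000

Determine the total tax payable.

£76,860

Regular income tax:
  £20,000 × 8% = £1,600
  £71,000 × 14% = £9,940
  £282,000 × 26% = £73,320
  → £84,860
  Less research credit £8,000 → £76,860

Tentative minimum tax:
  Adjusted income: £373,000 + £116,500 + £88,000 = £577,500
  Less exemption £79,000 → base £498,500
  £498,500 × 15% = £74,775

£76,860 > £74,775, so the regular income tax governs.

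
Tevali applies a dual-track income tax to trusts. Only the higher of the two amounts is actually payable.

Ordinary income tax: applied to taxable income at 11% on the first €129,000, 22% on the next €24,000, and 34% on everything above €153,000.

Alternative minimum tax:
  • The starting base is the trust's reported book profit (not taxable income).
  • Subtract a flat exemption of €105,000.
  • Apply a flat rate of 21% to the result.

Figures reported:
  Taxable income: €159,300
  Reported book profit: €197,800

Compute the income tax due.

Alternative minimum tax:
  Base (reported book profit): €197,800
  Less exemption €105,000 → base €92,800
  €92,800 × 21% = €19,488

Ordinary income tax:
  €129,000 × 11% = €14,190
  €24,000 × 22% = €5,280
  €6,300 × 34% = €2,142
  → €21,612

€21,612 > €19,488, so the ordinary income tax governs.

€21,612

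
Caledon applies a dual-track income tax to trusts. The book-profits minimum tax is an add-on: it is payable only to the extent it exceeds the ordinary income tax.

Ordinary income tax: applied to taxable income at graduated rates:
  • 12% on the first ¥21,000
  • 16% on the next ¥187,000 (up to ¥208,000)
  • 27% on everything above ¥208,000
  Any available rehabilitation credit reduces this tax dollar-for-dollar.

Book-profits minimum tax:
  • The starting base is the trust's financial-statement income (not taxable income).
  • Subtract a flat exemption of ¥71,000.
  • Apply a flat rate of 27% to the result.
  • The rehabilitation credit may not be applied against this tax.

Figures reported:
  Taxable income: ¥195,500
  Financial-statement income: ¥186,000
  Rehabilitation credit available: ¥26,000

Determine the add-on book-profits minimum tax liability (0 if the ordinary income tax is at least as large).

Ordinary income tax:
  ¥21,000 × 12% = ¥2,520
  ¥174,500 × 16% = ¥27,920
  → ¥30,440
  Less rehabilitation credit ¥26,000 → ¥4,440

Book-profits minimum tax:
  Base (financial-statement income): ¥186,000
  Less exemption ¥71,000 → base ¥115,000
  ¥115,000 × 27% = ¥31,050

Excess of book-profits minimum tax over ordinary income tax: ¥31,050 − ¥4,440 = ¥26,610.

¥26,610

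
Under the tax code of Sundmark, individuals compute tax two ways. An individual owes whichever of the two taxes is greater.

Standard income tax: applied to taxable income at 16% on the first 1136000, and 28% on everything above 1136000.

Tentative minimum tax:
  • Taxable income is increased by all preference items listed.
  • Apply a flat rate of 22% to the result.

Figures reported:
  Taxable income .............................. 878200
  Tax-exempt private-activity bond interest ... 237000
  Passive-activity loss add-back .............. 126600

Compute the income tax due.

Tentative minimum tax:
  Adjusted income: 878200 + 237000 + 126600 = 1241800
  1241800 × 22% = 273196

Standard income tax:
  878200 × 16% = 140512

273196 > 140512, so the tentative minimum tax is the binding amount.

273196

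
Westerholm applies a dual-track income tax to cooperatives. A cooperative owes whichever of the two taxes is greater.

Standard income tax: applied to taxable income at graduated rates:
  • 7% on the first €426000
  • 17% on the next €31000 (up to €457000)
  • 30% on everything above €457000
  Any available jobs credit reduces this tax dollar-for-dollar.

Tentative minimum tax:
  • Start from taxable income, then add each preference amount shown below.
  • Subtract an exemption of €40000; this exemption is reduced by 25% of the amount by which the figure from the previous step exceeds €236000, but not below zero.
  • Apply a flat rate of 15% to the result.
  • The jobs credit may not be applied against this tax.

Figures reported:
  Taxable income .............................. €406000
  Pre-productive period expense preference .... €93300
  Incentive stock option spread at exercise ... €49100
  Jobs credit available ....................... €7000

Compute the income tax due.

Tentative minimum tax:
  Adjusted income: €406000 + €93300 + €49100 = €548400
  Exemption: 25% × (€548400 − €236000) = €78100 ≥ €40000, so the exemption is fully phased out
  Base: €548400 − €0 = €548400
  €548400 × 15% = €82260

Standard income tax:
  €406000 × 7% = €28420
  Less jobs credit €7000 → €21420

€82260 > €21420, so the tentative minimum tax is the binding amount.

€82260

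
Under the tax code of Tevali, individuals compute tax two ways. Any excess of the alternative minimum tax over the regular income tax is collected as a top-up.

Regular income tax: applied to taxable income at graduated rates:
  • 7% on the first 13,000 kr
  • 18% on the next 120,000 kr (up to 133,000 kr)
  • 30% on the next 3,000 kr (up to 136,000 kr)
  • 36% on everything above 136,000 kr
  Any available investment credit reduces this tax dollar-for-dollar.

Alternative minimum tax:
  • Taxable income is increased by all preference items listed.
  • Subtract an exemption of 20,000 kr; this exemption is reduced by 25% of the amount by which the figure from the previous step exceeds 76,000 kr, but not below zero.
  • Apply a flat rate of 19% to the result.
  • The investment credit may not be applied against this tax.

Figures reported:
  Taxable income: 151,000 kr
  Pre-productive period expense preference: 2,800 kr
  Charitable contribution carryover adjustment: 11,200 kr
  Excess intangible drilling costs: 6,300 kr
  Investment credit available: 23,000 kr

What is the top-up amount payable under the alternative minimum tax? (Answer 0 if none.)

Regular income tax:
  13,000 kr × 7% = 910 kr
  120,000 kr × 18% = 21,600 kr
  3,000 kr × 30% = 900 kr
  15,000 kr × 36% = 5,400 kr
  → 28,810 kr
  Less investment credit 23,000 kr → 5,810 kr

Alternative minimum tax:
  Adjusted income: 151,000 kr + 2,800 kr + 11,200 kr + 6,300 kr = 171,300 kr
  Exemption: 25% × (171,300 kr − 76,000 kr) = 23,825 kr ≥ 20,000 kr, so the exemption is fully phased out
  Base: 171,300 kr − 0 kr = 171,300 kr
  171,300 kr × 19% = 32,547 kr

Excess of alternative minimum tax over regular income tax: 32,547 kr − 5,810 kr = 26,737 kr.

26,737 kr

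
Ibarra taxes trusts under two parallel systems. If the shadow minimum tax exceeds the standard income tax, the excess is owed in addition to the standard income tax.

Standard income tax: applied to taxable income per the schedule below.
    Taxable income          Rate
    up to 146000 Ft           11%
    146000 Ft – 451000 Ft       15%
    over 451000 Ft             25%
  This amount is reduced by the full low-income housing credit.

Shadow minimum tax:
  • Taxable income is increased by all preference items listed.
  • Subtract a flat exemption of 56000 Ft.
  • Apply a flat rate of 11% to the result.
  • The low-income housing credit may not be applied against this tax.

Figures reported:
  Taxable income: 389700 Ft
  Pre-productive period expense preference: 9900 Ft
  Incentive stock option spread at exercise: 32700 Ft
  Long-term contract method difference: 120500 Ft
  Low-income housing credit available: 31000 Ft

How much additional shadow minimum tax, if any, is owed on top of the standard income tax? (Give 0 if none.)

Standard income tax:
  146000 Ft × 11% = 16060 Ft
  243700 Ft × 15% = 36555 Ft
  → 52615 Ft
  Less low-income housing credit 31000 Ft → 21615 Ft

Shadow minimum tax:
  Adjusted income: 389700 Ft + 9900 Ft + 32700 Ft + 120500 Ft = 552800 Ft
  Less exemption 56000 Ft → base 496800 Ft
  496800 Ft × 11% = 54648 Ft

Excess of shadow minimum tax over standard income tax: 54648 Ft − 21615 Ft = 33033 Ft.

33033 Ft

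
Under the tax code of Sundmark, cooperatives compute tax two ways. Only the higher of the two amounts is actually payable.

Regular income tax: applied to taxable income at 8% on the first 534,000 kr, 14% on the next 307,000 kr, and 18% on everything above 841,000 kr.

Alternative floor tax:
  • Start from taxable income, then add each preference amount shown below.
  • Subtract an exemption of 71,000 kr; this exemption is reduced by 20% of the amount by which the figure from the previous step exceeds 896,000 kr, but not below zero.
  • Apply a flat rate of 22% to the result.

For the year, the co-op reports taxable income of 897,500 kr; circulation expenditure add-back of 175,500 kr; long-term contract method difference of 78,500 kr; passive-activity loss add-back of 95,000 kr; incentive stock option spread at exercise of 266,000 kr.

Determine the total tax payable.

Regular income tax:
  534,000 kr × 8% = 42,720 kr
  307,000 kr × 14% = 42,980 kr
  56,500 kr × 18% = 10,170 kr
  → 95,870 kr

Alternative floor tax:
  Adjusted income: 897,500 kr + 175,500 kr + 78,500 kr + 95,000 kr + 266,000 kr = 1,512,500 kr
  Exemption: 20% × (1,512,500 kr − 896,000 kr) = 123,300 kr ≥ 71,000 kr, so the exemption is fully phased out
  Base: 1,512,500 kr − 0 kr = 1,512,500 kr
  1,512,500 kr × 22% = 332,750 kr

332,750 kr > 95,870 kr, so the alternative floor tax is the binding amount.

332,750 kr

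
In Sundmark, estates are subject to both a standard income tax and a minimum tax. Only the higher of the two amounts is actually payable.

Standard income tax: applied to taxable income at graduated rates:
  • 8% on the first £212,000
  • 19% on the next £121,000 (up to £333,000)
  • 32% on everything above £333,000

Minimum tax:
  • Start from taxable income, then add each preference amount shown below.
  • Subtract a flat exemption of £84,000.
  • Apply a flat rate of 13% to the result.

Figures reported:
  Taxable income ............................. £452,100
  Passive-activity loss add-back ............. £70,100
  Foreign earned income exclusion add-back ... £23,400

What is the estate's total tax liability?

Minimum tax:
  Adjusted income: £452,100 + £70,100 + £23,400 = £545,600
  Less exemption £84,000 → base £461,600
  £461,600 × 13% = £60,008

Standard income tax:
  £212,000 × 8% = £16,960
  £121,000 × 19% = £22,990
  £119,100 × 32% = £38,112
  → £78,062

£78,062 > £60,008, so the standard income tax governs.

£78,062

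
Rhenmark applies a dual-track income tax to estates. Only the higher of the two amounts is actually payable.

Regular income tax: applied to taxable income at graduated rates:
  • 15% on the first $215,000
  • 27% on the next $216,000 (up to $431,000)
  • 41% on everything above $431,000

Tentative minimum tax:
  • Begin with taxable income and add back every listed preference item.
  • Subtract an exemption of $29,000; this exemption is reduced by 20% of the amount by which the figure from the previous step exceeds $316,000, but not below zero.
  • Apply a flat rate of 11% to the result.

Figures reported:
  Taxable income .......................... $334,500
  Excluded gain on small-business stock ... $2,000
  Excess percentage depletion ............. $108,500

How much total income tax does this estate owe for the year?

Tentative minimum tax:
  Adjusted income: $334,500 + $2,000 + $108,500 = $445,000
  Exemption: $29,000 − 20% × ($445,000 − $316,000) = $29,000 − $25,800 = $3,200
  Base: $445,000 − $3,200 = $441,800
  $441,800 × 11% = $48,598

Regular income tax:
  $215,000 × 15% = $32,250
  $119,500 × 27% = $32,265
  → $64,515

$64,515 > $48,598, so the regular income tax governs.

$64,515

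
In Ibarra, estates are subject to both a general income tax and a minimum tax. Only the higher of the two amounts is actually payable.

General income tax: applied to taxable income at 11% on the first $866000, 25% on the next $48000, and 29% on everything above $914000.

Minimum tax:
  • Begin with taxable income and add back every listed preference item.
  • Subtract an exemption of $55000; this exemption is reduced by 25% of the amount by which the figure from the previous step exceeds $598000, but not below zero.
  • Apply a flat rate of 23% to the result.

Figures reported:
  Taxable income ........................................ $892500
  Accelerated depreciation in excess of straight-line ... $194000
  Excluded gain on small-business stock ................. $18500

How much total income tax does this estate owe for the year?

General income tax:
  $866000 × 11% = $95260
  $26500 × 25% = $6625
  → $101885

Minimum tax:
  Adjusted income: $892500 + $194000 + $18500 = $1105000
  Exemption: 25% × ($1105000 − $598000) = $126750 ≥ $55000, so the exemption is fully phased out
  Base: $1105000 − $0 = $1105000
  $1105000 × 23% = $254150

$254150 > $101885, so the minimum tax is the binding amount.

$254150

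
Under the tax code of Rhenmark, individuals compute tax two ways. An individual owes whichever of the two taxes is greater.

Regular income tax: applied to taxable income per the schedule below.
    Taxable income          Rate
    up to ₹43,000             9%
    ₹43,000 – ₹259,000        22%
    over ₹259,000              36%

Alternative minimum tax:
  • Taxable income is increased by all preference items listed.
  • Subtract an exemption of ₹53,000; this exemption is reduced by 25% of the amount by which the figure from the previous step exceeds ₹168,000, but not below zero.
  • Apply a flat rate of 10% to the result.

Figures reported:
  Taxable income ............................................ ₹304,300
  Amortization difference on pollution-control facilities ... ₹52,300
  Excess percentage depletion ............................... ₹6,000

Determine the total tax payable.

₹67,698

Regular income tax:
  ₹43,000 × 9% = ₹3,870
  ₹216,000 × 22% = ₹47,520
  ₹45,300 × 36% = ₹16,308
  → ₹67,698

Alternative minimum tax:
  Adjusted income: ₹304,300 + ₹52,300 + ₹6,000 = ₹362,600
  Exemption: ₹53,000 − 25% × (₹362,600 − ₹168,000) = ₹53,000 − ₹48,650 = ₹4,350
  Base: ₹362,600 − ₹4,350 = ₹358,250
  ₹358,250 × 10% = ₹35,825

₹67,698 > ₹35,825, so the regular income tax governs.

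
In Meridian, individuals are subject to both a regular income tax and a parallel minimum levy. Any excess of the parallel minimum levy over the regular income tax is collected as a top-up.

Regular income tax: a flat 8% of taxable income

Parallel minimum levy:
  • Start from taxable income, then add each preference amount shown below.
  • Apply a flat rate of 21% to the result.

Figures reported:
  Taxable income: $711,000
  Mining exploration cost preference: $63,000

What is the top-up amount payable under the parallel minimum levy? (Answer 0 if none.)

Parallel minimum levy:
  Adjusted income: $711,000 + $63,000 = $774,000
  $774,000 × 21% = $162,540

Regular income tax:
  $711,000 × 8% = $56,880

Excess of parallel minimum levy over regular income tax: $162,540 − $56,880 = $105,660.

$105,660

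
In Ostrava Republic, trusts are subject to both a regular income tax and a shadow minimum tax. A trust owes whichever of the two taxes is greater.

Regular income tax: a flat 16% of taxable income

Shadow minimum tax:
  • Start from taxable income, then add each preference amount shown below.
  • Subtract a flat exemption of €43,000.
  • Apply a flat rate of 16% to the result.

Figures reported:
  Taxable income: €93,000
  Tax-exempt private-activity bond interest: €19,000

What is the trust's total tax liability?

Shadow minimum tax:
  Adjusted income: €93,000 + €19,000 = €112,000
  Less exemption €43,000 → base €69,000
  €69,000 × 16% = €11,040

Regular income tax:
  €93,000 × 16% = €14,880

€14,880 > €11,040, so the regular income tax governs.

€14,880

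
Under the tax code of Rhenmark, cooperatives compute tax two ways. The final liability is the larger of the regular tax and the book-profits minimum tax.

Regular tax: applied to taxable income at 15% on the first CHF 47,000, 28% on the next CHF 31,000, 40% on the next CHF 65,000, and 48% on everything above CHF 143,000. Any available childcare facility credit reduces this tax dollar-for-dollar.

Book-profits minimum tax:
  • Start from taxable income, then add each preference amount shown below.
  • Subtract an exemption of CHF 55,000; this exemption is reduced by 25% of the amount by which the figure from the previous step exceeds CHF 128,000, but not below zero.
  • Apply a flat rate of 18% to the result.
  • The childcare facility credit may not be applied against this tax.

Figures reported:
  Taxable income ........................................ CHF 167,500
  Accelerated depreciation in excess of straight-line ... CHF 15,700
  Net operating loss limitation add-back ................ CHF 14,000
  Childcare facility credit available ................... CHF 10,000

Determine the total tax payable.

CHF 43,490

Regular tax:
  CHF 47,000 × 15% = CHF 7,050
  CHF 31,000 × 28% = CHF 8,680
  CHF 65,000 × 40% = CHF 26,000
  CHF 24,500 × 48% = CHF 11,760
  → CHF 53,490
  Less childcare facility credit CHF 10,000 → CHF 43,490

Book-profits minimum tax:
  Adjusted income: CHF 167,500 + CHF 15,700 + CHF 14,000 = CHF 197,200
  Exemption: CHF 55,000 − 25% × (CHF 197,200 − CHF 128,000) = CHF 55,000 − CHF 17,300 = CHF 37,700
  Base: CHF 197,200 − CHF 37,700 = CHF 159,500
  CHF 159,500 × 18% = CHF 28,710

CHF 43,490 > CHF 28,710, so the regular tax governs.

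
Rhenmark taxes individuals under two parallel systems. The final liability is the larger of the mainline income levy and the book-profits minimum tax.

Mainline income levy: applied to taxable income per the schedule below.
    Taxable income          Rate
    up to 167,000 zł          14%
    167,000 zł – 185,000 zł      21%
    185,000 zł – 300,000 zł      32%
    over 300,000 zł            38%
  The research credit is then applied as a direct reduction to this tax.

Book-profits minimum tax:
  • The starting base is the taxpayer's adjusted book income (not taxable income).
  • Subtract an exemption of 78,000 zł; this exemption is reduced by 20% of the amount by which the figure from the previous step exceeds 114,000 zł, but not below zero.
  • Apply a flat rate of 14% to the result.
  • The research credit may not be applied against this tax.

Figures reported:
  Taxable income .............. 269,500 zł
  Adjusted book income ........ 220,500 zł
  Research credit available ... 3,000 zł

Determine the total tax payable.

Mainline income levy:
  167,000 zł × 14% = 23,380 zł
  18,000 zł × 21% = 3,780 zł
  84,500 zł × 32% = 27,040 zł
  → 54,200 zł
  Less research credit 3,000 zł → 51,200 zł

Book-profits minimum tax:
  Base (adjusted book income): 220,500 zł
  Exemption: 78,000 zł − 20% × (220,500 zł − 114,000 zł) = 78,000 zł − 21,300 zł = 56,700 zł
  Base: 220,500 zł − 56,700 zł = 163,800 zł
  163,800 zł × 14% = 22,932 zł

51,200 zł > 22,932 zł, so the mainline income levy governs.

51,200 zł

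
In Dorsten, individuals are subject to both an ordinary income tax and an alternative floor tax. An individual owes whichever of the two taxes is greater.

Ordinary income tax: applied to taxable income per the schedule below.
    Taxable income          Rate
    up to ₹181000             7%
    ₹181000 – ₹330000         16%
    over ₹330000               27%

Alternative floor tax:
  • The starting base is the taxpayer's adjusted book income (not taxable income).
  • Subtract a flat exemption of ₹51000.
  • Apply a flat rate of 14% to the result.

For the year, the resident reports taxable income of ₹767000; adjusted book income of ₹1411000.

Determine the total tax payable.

Ordinary income tax:
  ₹181000 × 7% = ₹12670
  ₹149000 × 16% = ₹23840
  ₹437000 × 27% = ₹117990
  → ₹154500

Alternative floor tax:
  Base (adjusted book income): ₹1411000
  Less exemption ₹51000 → base ₹1360000
  ₹1360000 × 14% = ₹190400

₹190400 > ₹154500, so the alternative floor tax is the binding amount.

₹190400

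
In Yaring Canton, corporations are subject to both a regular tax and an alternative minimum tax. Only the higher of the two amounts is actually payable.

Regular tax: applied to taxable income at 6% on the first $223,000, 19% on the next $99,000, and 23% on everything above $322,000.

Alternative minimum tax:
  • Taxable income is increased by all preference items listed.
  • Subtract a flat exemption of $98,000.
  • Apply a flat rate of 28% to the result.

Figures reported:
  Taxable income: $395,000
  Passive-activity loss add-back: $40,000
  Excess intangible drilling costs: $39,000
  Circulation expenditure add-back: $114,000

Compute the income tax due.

$137,200

Alternative minimum tax:
  Adjusted income: $395,000 + $40,000 + $39,000 + $114,000 = $588,000
  Less exemption $98,000 → base $490,000
  $490,000 × 28% = $137,200

Regular tax:
  $223,000 × 6% = $13,380
  $99,000 × 19% = $18,810
  $73,000 × 23% = $16,790
  → $48,980

$137,200 > $48,980, so the alternative minimum tax is the binding amount.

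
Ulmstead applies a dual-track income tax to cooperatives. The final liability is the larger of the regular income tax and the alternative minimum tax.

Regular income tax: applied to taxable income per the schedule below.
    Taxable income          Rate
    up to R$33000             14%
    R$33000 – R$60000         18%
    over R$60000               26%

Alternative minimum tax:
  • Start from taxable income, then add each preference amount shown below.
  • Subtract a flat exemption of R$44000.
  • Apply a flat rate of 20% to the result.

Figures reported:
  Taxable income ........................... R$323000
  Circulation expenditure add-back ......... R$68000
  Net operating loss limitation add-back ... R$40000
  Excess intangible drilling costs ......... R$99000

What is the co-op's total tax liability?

R$97200

Alternative minimum tax:
  Adjusted income: R$323000 + R$68000 + R$40000 + R$99000 = R$530000
  Less exemption R$44000 → base R$486000
  R$486000 × 20% = R$97200

Regular income tax:
  R$33000 × 14% = R$4620
  R$27000 × 18% = R$4860
  R$263000 × 26% = R$68380
  → R$77860

R$97200 > R$77860, so the alternative minimum tax is the binding amount.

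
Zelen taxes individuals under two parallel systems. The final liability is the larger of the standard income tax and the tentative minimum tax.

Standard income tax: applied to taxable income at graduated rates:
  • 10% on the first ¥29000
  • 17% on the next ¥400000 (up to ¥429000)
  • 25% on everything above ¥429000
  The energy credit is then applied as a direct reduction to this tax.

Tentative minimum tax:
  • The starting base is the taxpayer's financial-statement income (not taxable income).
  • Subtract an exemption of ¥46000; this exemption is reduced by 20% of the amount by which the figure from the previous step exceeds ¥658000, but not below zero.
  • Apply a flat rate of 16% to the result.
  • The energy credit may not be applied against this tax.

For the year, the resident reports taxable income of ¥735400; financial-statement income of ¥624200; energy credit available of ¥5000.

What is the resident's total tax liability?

Tentative minimum tax:
  Base (financial-statement income): ¥624200
  Exemption: ¥624200 ≤ ¥658000, so full ¥46000 applies
  Base: ¥624200 − ¥46000 = ¥578200
  ¥578200 × 16% = ¥92512

Standard income tax:
  ¥29000 × 10% = ¥2900
  ¥400000 × 17% = ¥68000
  ¥306400 × 25% = ¥76600
  → ¥147500
  Less energy credit ¥5000 → ¥142500

¥142500 > ¥92512, so the standard income tax governs.

¥142500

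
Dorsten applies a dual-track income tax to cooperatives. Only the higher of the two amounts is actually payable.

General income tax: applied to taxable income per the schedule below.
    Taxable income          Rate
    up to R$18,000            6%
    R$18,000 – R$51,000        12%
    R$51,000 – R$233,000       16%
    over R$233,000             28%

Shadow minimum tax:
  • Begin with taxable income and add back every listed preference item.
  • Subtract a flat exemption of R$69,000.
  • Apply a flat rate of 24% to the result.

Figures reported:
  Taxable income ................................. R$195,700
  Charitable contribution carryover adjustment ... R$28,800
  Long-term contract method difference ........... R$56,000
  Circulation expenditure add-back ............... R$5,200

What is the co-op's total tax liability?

General income tax:
  R$18,000 × 6% = R$1,080
  R$33,000 × 12% = R$3,960
  R$144,700 × 16% = R$23,152
  → R$28,192

Shadow minimum tax:
  Adjusted income: R$195,700 + R$28,800 + R$56,000 + R$5,200 = R$285,700
  Less exemption R$69,000 → base R$216,700
  R$216,700 × 24% = R$52,008

R$52,008 > R$28,192, so the shadow minimum tax is the binding amount.

R$52,008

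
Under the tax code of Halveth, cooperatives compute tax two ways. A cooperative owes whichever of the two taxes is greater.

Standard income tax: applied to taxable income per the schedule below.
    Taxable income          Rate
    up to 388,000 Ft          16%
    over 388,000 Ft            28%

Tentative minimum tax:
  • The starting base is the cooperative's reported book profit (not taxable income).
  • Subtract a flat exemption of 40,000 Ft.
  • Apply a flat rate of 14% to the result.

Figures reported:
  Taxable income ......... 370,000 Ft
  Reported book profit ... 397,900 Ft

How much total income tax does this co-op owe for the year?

Standard income tax:
  370,000 Ft × 16% = 59,200 Ft

Tentative minimum tax:
  Base (reported book profit): 397,900 Ft
  Less exemption 40,000 Ft → base 357,900 Ft
  357,900 Ft × 14% = 50,106 Ft

59,200 Ft > 50,106 Ft, so the standard income tax governs.

59,200 Ft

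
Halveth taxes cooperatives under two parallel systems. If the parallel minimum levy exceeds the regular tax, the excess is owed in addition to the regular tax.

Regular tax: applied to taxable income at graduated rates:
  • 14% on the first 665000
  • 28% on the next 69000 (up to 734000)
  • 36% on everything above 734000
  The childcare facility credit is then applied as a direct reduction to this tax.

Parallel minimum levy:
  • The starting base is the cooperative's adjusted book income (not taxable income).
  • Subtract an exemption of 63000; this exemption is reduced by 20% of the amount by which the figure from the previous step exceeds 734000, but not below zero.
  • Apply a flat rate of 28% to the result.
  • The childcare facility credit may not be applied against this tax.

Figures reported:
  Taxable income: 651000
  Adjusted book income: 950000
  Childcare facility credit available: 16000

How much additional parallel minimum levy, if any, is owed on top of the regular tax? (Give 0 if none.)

Regular tax:
  651000 × 14% = 91140
  Less childcare facility credit 16000 → 75140

Parallel minimum levy:
  Base (adjusted book income): 950000
  Exemption: 63000 − 20% × (950000 − 734000) = 63000 − 43200 = 19800
  Base: 950000 − 19800 = 930200
  930200 × 28% = 260456

Excess of parallel minimum levy over regular tax: 260456 − 75140 = 185316.

185316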